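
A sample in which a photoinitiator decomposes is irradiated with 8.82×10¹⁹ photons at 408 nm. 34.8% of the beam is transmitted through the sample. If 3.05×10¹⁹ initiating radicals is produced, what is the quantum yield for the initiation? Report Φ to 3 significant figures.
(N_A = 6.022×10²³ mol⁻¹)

Φ = 0.530

Product: 3.05×10¹⁹ / 6.022×10²³ = 5.065×10⁻⁵ mol.
Moles of photons: 8.82×10¹⁹ / 6.022×10²³ = 1.465×10⁻⁴ mol.
Fraction absorbed: 1 − 34.8/100 = 0.6520.
Photons absorbed: 0.6520 × 1.465×10⁻⁴ = 9.552×10⁻⁵ mol.
Φ = 5.065×10⁻⁵ mol / 9.552×10⁻⁵ mol photons = 0.530.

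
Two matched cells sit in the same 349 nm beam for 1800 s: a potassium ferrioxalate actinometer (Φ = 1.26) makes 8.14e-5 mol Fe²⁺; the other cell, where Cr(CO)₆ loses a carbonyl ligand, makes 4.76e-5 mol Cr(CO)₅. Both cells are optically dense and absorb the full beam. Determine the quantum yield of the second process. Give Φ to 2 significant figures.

Photons absorbed by the actinometer: 8.14e-5 / 1.26 = 6.460e-5 mol.
Φ(unknown) = 4.76e-5 / 6.460e-5 = 0.74.

Φ = 0.74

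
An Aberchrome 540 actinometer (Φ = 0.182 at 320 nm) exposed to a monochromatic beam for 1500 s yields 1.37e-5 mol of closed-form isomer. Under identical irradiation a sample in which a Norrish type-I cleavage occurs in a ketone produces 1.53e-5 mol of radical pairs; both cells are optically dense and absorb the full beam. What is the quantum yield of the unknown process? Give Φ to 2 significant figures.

Φ = 0.20

Photons absorbed by the actinometer: 1.37e-5 / 0.182 = 7.527e-5 mol.
Φ(unknown) = 1.53e-5 / 7.527e-5 = 0.20.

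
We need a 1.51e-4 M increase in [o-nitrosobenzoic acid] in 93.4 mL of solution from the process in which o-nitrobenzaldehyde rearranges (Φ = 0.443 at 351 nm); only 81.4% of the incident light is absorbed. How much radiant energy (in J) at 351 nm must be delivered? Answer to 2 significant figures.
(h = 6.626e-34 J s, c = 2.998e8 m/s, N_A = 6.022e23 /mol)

13 J

Product: (1.51e-4 M)(0.0934 L) = 1.410e-5 mol.
Photons that must be absorbed: 1.410e-5 / 0.443 = 3.183e-5 mol.
Incident photons needed: 3.183e-5 / 0.814 = 3.910e-5 mol.
Photon energy: hc/λ = 5.659e-19 J; per mole, 3.408e5 J mol⁻¹.
Energy required: 3.910e-5 × 3.408e5 = 13 J.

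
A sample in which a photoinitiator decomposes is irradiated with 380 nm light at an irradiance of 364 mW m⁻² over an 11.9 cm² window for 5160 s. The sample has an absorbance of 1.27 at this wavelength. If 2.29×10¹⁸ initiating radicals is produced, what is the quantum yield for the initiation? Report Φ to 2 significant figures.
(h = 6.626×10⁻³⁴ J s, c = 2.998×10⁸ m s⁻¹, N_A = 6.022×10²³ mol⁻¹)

Product: 2.29×10¹⁸ / 6.022×10²³ = 3.803×10⁻⁶ mol.
Photon energy at 380 nm: hc/λ = (6.626×10⁻³⁴)(2.998×10⁸)/(380×10⁻⁹) = 5.228×10⁻¹⁹ J.
Energy delivered: (364 mW m⁻²)(11.9×10⁻⁴ m²)(5160 s) = 2.235 J.
Photons incident: 2.235 / 5.228×10⁻¹⁹ = 4.275×10¹⁸, i.e. 4.275×10¹⁸/6.022×10²³ = 7.099×10⁻⁶ mol.
Fraction absorbed: 1 − 10^(−1.27) = 0.9463.
Photons absorbed: 0.9463 × 7.099×10⁻⁶ = 6.718×10⁻⁶ mol.
Φ = 3.803×10⁻⁶ mol / 6.718×10⁻⁶ mol photons = 0.57.

Φ = 0.57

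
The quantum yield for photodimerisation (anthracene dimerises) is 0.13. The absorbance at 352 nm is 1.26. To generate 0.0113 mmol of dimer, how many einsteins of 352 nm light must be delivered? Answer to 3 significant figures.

9.20e-5 einstein

Product: 0.0113 mmol = 1.13e-5 mol.
Photons that must be absorbed: 1.13e-5 / 0.13 = 8.692e-5 mol.
Fraction absorbed: 1 − 10^(−1.26) = 0.9450.
Incident photons needed: 8.692e-5 / 0.9450 = 9.198e-5 mol.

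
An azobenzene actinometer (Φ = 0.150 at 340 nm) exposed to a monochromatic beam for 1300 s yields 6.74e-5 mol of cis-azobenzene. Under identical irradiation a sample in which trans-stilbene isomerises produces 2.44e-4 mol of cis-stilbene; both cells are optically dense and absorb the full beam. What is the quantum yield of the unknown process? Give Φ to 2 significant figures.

Photons absorbed by the actinometer: 6.74e-5 / 0.150 = 4.493e-4 mol.
Φ(unknown) = 2.44e-4 / 4.493e-4 = 0.54.

Φ = 0.54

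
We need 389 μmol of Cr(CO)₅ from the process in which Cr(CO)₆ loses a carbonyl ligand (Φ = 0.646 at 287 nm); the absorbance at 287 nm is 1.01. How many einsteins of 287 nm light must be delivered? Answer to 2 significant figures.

Product: 389 μmol = 3.89×10⁻⁴ mol.
Photons that must be absorbed: 3.89×10⁻⁴ / 0.646 = 6.022×10⁻⁴ mol.
Fraction absorbed: 1 − 10^(−1.01) = 0.9023.
Incident photons needed: 6.022×10⁻⁴ / 0.9023 = 6.674×10⁻⁴ mol.

6.7×10⁻⁴ einstein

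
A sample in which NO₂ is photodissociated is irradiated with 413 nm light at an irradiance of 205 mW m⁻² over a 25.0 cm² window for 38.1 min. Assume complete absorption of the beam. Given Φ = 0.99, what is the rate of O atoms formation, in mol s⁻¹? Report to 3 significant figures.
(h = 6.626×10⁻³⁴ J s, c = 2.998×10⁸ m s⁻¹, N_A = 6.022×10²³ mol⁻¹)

Photon energy at 413 nm: hc/λ = (6.626×10⁻³⁴)(2.998×10⁸)/(413×10⁻⁹) = 4.810×10⁻¹⁹ J.
Energy delivered: (205 mW m⁻²)(25.0×10⁻⁴ m²)(2286 s) = 1.172 J.
Photons incident: 1.172 / 4.810×10⁻¹⁹ = 2.437×10¹⁸, i.e. 2.437×10¹⁸/6.022×10²³ = 4.047×10⁻⁶ mol.
Product formed: 0.99 × 4.047×10⁻⁶ = 4.007×10⁻⁶ mol.
Rate: 4.007×10⁻⁶ / 2286 s = 1.75×10⁻⁹ mol s⁻¹.

1.75×10⁻⁹ mol s⁻¹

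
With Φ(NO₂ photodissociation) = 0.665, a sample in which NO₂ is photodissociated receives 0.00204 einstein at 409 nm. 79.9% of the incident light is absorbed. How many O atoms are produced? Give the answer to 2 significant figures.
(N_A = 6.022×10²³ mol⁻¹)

Photons absorbed: 0.799 × 0.00204 = 0.001630 mol.
Product: Φ × n_abs = 0.665 × 0.001630 = 0.001084 mol.
As a count: 0.001084 × 6.022×10²³ = 6.5×10²⁰.

6.5×10²⁰ atoms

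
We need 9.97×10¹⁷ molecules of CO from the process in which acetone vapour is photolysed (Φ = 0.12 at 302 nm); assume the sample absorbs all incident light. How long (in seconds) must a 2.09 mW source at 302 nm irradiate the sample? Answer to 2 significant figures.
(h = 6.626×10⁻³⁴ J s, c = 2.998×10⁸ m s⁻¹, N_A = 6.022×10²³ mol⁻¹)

Product: 9.97×10¹⁷ / 6.022×10²³ = 1.656×10⁻⁶ mol.
Photons that must be absorbed: 1.656×10⁻⁶ / 0.12 = 1.380×10⁻⁵ mol.
Photon energy: hc/λ = 6.578×10⁻¹⁹ J; per mole, 3.961×10⁵ J mol⁻¹.
Energy required: 1.380×10⁻⁵ × 3.961×10⁵ = 5.466 J.
Time: 5.466 J / 0.00209 W = 2600 s.

t ≈ 2600 s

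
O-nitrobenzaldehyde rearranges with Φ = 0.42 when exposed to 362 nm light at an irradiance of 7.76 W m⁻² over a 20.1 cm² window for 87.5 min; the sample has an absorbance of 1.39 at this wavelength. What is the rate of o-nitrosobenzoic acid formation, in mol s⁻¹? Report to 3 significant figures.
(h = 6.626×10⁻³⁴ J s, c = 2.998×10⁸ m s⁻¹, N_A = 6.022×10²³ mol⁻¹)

1.90×10⁻⁸ mol s⁻¹

Photon energy at 362 nm: hc/λ = (6.626×10⁻³⁴)(2.998×10⁸)/(362×10⁻⁹) = 5.487×10⁻¹⁹ J.
Energy delivered: (7.76 W m⁻²)(20.1×10⁻⁴ m²)(5250 s) = 81.89 J.
Photons incident: 81.89 / 5.487×10⁻¹⁹ = 1.492×10²⁰, i.e. 1.492×10²⁰/6.022×10²³ = 2.478×10⁻⁴ mol.
Fraction absorbed: 1 − 10^(−1.39) = 0.9593.
Photons absorbed: 0.9593 × 2.478×10⁻⁴ = 2.377×10⁻⁴ mol.
Product formed: 0.42 × 2.377×10⁻⁴ = 9.983×10⁻⁵ mol.
Rate: 9.983×10⁻⁵ / 5250 s = 1.90×10⁻⁸ mol s⁻¹.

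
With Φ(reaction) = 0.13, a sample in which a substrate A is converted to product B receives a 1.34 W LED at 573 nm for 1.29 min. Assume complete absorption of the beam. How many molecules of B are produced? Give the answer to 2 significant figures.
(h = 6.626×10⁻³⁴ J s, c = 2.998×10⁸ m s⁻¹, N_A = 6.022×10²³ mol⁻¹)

3.9×10¹⁹ molecules

Photon energy at 573 nm: hc/λ = (6.626×10⁻³⁴)(2.998×10⁸)/(573×10⁻⁹) = 3.467×10⁻¹⁹ J.
Energy delivered: (1.34 W)(77.4 s) = 103.7 J.
Photons incident: 103.7 / 3.467×10⁻¹⁹ = 2.991×10²⁰, i.e. 2.991×10²⁰/6.022×10²³ = 4.967×10⁻⁴ mol.
Product: Φ × n_abs = 0.13 × 4.967×10⁻⁴ = 6.457×10⁻⁵ mol.
As a count: 6.457×10⁻⁵ × 6.022×10²³ = 3.9×10¹⁹.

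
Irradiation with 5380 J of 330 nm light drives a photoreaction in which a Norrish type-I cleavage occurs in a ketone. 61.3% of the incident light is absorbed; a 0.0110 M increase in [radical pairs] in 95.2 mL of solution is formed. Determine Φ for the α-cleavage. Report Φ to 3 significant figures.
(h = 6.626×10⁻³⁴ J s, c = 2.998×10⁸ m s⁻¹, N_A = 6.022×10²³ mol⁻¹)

Φ = 0.115

Product: (0.0110 M)(0.0952 L) = 0.001047 mol.
Photon energy at 330 nm: hc/λ = (6.626×10⁻³⁴)(2.998×10⁸)/(330×10⁻⁹) = 6.020×10⁻¹⁹ J.
Photons incident: 5380 / 6.020×10⁻¹⁹ = 8.937×10²¹, i.e. 8.937×10²¹/6.022×10²³ = 0.01484 mol.
Photons absorbed: 0.613 × 0.01484 = 0.009097 mol.
Φ = 0.001047 mol / 0.009097 mol photons = 0.115.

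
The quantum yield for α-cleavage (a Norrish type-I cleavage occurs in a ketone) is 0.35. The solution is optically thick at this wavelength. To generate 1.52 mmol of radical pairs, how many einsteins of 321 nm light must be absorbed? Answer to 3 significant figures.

Product: 1.52 mmol = 0.00152 mol.
Photons that must be absorbed: 0.00152 / 0.35 = 0.004343 mol.

0.00434 einstein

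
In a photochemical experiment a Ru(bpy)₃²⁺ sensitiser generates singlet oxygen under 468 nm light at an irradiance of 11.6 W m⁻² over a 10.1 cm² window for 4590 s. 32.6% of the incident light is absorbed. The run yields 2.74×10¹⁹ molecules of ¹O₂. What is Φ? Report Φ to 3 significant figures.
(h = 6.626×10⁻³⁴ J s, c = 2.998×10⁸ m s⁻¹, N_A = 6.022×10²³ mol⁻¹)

Φ = 0.663

Product: 2.74×10¹⁹ / 6.022×10²³ = 4.550×10⁻⁵ mol.
Photon energy at 468 nm: hc/λ = (6.626×10⁻³⁴)(2.998×10⁸)/(468×10⁻⁹) = 4.245×10⁻¹⁹ J.
Energy delivered: (11.6 W m⁻²)(10.1×10⁻⁴ m²)(4590 s) = 53.78 J.
Photons incident: 53.78 / 4.245×10⁻¹⁹ = 1.267×10²⁰, i.e. 1.267×10²⁰/6.022×10²³ = 2.104×10⁻⁴ mol.
Photons absorbed: 0.326 × 2.104×10⁻⁴ = 6.859×10⁻⁵ mol.
Φ = 4.550×10⁻⁵ mol / 6.859×10⁻⁵ mol photons = 0.663.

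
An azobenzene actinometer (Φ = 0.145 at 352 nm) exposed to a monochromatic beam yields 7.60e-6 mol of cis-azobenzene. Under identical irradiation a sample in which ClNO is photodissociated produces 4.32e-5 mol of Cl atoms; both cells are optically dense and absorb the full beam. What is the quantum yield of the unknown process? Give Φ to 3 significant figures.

Photons absorbed by the actinometer: 7.60e-6 / 0.145 = 5.241e-5 mol.
Φ(unknown) = 4.32e-5 / 5.241e-5 = 0.824.

Φ = 0.824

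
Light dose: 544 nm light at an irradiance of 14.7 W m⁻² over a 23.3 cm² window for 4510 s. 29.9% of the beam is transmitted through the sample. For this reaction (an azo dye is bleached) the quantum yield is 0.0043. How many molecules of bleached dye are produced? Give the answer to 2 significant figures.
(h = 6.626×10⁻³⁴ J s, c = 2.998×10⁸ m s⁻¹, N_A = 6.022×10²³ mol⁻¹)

1.3×10¹⁸ molecules

Photon energy at 544 nm: hc/λ = (6.626×10⁻³⁴)(2.998×10⁸)/(544×10⁻⁹) = 3.652×10⁻¹⁹ J.
Energy delivered: (14.7 W m⁻²)(23.3×10⁻⁴ m²)(4510 s) = 154.5 J.
Photons incident: 154.5 / 3.652×10⁻¹⁹ = 4.231×10²⁰, i.e. 4.231×10²⁰/6.022×10²³ = 7.026×10⁻⁴ mol.
Fraction absorbed: 1 − 29.9/100 = 0.7010.
Photons absorbed: 0.7010 × 7.026×10⁻⁴ = 4.925×10⁻⁴ mol.
Product: Φ × n_abs = 0.0043 × 4.925×10⁻⁴ = 2.118×10⁻⁶ mol.
As a count: 2.118×10⁻⁶ × 6.022×10²³ = 1.3×10¹⁸.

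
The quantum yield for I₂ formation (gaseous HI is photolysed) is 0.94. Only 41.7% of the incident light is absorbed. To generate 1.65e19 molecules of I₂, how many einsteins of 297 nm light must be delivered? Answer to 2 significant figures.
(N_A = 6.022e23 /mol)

Product: 1.65e19 / 6.022e23 = 2.740e-5 mol.
Photons that must be absorbed: 2.740e-5 / 0.94 = 2.915e-5 mol.
Incident photons needed: 2.915e-5 / 0.417 = 6.990e-5 mol.

7.0e-5 einstein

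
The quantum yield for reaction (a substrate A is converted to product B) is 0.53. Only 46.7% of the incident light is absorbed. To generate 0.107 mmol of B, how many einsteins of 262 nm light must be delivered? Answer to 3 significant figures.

Product: 0.107 mmol = 1.07e-4 mol.
Photons that must be absorbed: 1.07e-4 / 0.53 = 2.019e-4 mol.
Incident photons needed: 2.019e-4 / 0.467 = 4.323e-4 mol.

4.32e-4 einstein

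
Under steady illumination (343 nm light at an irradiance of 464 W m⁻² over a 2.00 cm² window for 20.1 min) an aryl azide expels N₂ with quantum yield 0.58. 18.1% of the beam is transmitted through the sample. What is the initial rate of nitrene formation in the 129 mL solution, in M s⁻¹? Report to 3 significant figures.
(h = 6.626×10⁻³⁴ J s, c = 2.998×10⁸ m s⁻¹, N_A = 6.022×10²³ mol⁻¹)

9.80×10⁻⁷ M s⁻¹

Photon energy at 343 nm: hc/λ = (6.626×10⁻³⁴)(2.998×10⁸)/(343×10⁻⁹) = 5.791×10⁻¹⁹ J.
Energy delivered: (464 W m⁻²)(2.00×10⁻⁴ m²)(1206 s) = 111.9 J.
Photons incident: 111.9 / 5.791×10⁻¹⁹ = 1.932×10²⁰, i.e. 1.932×10²⁰/6.022×10²³ = 3.208×10⁻⁴ mol.
Fraction absorbed: 1 − 18.1/100 = 0.8190.
Photons absorbed: 0.8190 × 3.208×10⁻⁴ = 2.627×10⁻⁴ mol.
Product formed: 0.58 × 2.627×10⁻⁴ = 1.524×10⁻⁴ mol.
Rate: 1.524×10⁻⁴ mol / (1206 s × 0.129 L) = 9.80×10⁻⁷ M s⁻¹.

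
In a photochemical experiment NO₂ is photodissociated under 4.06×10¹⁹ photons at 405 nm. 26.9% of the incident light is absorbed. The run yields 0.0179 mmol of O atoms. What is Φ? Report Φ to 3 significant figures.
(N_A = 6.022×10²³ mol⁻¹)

Product: 0.0179 mmol = 1.79×10⁻⁵ mol.
Moles of photons: 4.06×10¹⁹ / 6.022×10²³ = 6.742×10⁻⁵ mol.
Photons absorbed: 0.269 × 6.742×10⁻⁵ = 1.814×10⁻⁵ mol.
Φ = 1.79×10⁻⁵ mol / 1.814×10⁻⁵ mol photons = 0.987.

Φ = 0.987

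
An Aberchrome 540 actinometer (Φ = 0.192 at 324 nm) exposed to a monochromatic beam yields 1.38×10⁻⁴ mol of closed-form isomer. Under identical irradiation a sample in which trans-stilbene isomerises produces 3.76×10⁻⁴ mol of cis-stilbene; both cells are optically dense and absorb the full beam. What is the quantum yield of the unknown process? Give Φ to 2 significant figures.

Φ = 0.52

Photons absorbed by the actinometer: 1.38×10⁻⁴ / 0.192 = 7.188×10⁻⁴ mol.
Φ(unknown) = 3.76×10⁻⁴ / 7.188×10⁻⁴ = 0.52.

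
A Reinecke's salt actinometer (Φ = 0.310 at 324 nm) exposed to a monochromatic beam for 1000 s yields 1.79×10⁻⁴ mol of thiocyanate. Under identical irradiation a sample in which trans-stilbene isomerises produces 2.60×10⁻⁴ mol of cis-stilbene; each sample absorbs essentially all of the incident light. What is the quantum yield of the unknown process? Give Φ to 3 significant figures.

Photons absorbed by the actinometer: 1.79×10⁻⁴ / 0.310 = 5.774×10⁻⁴ mol.
Φ(unknown) = 2.60×10⁻⁴ / 5.774×10⁻⁴ = 0.450.

Φ = 0.450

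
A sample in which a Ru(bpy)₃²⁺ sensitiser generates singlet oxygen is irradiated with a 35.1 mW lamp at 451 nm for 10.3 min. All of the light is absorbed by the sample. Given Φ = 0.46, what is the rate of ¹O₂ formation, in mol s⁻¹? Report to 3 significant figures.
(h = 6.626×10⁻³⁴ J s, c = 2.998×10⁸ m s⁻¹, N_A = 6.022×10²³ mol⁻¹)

6.09×10⁻⁸ mol s⁻¹

Photon energy at 451 nm: hc/λ = (6.626×10⁻³⁴)(2.998×10⁸)/(451×10⁻⁹) = 4.405×10⁻¹⁹ J.
Energy delivered: (35.1 mW)(618 s) = 21.69 J.
Photons incident: 21.69 / 4.405×10⁻¹⁹ = 4.924×10¹⁹, i.e. 4.924×10¹⁹/6.022×10²³ = 8.177×10⁻⁵ mol.
Product formed: 0.46 × 8.177×10⁻⁵ = 3.761×10⁻⁵ mol.
Rate: 3.761×10⁻⁵ / 618 s = 6.09×10⁻⁸ mol s⁻¹.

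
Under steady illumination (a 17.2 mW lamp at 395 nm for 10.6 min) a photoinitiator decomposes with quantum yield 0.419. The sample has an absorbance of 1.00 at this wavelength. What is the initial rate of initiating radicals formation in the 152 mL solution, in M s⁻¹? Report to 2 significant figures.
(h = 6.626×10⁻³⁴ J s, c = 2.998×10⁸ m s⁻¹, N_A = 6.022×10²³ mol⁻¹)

Photon energy at 395 nm: hc/λ = (6.626×10⁻³⁴)(2.998×10⁸)/(395×10⁻⁹) = 5.029×10⁻¹⁹ J.
Energy delivered: (17.2 mW)(636 s) = 10.94 J.
Photons incident: 10.94 / 5.029×10⁻¹⁹ = 2.175×10¹⁹, i.e. 2.175×10¹⁹/6.022×10²³ = 3.612×10⁻⁵ mol.
Fraction absorbed: 1 − 10^(−1.00) = 0.9000.
Photons absorbed: 0.9000 × 3.612×10⁻⁵ = 3.251×10⁻⁵ mol.
Product formed: 0.419 × 3.251×10⁻⁵ = 1.362×10⁻⁵ mol.
Rate: 1.362×10⁻⁵ mol / (636 s × 0.152 L) = 1.4×10⁻⁷ M s⁻¹.

1.4×10⁻⁷ M s⁻¹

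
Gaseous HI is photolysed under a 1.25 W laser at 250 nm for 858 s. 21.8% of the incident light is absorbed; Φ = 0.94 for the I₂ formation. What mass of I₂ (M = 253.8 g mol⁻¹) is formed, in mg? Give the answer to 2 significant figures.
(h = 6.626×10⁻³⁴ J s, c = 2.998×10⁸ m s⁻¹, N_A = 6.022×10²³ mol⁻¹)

120 mg

Photon energy at 250 nm: hc/λ = (6.626×10⁻³⁴)(2.998×10⁸)/(250×10⁻⁹) = 7.946×10⁻¹⁹ J.
Energy delivered: (1.25 W)(858 s) = 1073 J.
Photons incident: 1073 / 7.946×10⁻¹⁹ = 1.350×10²¹, i.e. 1.350×10²¹/6.022×10²³ = 0.002242 mol.
Photons absorbed: 0.218 × 0.002242 = 4.888×10⁻⁴ mol.
Product: Φ × n_abs = 0.94 × 4.888×10⁻⁴ = 4.595×10⁻⁴ mol.
Mass: 4.595×10⁻⁴ × 253.8 = 0.1166 g = 120 mg.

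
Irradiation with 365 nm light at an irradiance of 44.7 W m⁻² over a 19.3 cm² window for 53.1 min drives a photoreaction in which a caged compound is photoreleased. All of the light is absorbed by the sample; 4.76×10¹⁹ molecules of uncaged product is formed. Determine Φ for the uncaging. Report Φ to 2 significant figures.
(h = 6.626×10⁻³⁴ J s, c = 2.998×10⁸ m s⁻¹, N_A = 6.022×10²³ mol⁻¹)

Product: 4.76×10¹⁹ / 6.022×10²³ = 7.904×10⁻⁵ mol.
Photon energy at 365 nm: hc/λ = (6.626×10⁻³⁴)(2.998×10⁸)/(365×10⁻⁹) = 5.442×10⁻¹⁹ J.
Energy delivered: (44.7 W m⁻²)(19.3×10⁻⁴ m²)(3186 s) = 274.9 J.
Photons incident: 274.9 / 5.442×10⁻¹⁹ = 5.051×10²⁰, i.e. 5.051×10²⁰/6.022×10²³ = 8.388×10⁻⁴ mol.
Φ = 7.904×10⁻⁵ mol / 8.388×10⁻⁴ mol photons = 0.094.

Φ = 0.094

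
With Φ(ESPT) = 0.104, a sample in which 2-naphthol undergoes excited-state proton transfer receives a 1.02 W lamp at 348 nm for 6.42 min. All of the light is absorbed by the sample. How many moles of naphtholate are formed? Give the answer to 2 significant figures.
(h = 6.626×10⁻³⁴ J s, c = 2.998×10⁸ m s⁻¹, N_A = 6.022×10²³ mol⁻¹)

1.2×10⁻⁴ mol

Photon energy at 348 nm: hc/λ = (6.626×10⁻³⁴)(2.998×10⁸)/(348×10⁻⁹) = 5.708×10⁻¹⁹ J.
Energy delivered: (1.02 W)(385.2 s) = 392.9 J.
Photons incident: 392.9 / 5.708×10⁻¹⁹ = 6.883×10²⁰, i.e. 6.883×10²⁰/6.022×10²³ = 0.001143 mol.
Product: Φ × n_abs = 0.104 × 0.001143 = 1.189×10⁻⁴ mol.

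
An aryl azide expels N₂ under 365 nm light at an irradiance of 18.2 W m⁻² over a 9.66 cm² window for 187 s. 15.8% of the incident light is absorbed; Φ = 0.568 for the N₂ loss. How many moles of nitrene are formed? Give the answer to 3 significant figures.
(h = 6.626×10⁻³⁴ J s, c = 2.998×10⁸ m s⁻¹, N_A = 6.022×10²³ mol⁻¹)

9.00×10⁻⁷ mol

Photon energy at 365 nm: hc/λ = (6.626×10⁻³⁴)(2.998×10⁸)/(365×10⁻⁹) = 5.442×10⁻¹⁹ J.
Energy delivered: (18.2 W m⁻²)(9.66×10⁻⁴ m²)(187 s) = 3.288 J.
Photons incident: 3.288 / 5.442×10⁻¹⁹ = 6.042×10¹⁸, i.e. 6.042×10¹⁸/6.022×10²³ = 1.003×10⁻⁵ mol.
Photons absorbed: 0.158 × 1.003×10⁻⁵ = 1.585×10⁻⁶ mol.
Product: Φ × n_abs = 0.568 × 1.585×10⁻⁶ = 9.003×10⁻⁷ mol.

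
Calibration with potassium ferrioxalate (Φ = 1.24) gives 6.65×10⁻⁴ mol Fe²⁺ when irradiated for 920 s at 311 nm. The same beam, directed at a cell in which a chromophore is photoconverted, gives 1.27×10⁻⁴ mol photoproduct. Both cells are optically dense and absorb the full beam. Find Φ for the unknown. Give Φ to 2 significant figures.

Photons absorbed by the actinometer: 6.65×10⁻⁴ / 1.24 = 5.363×10⁻⁴ mol.
Φ(unknown) = 1.27×10⁻⁴ / 5.363×10⁻⁴ = 0.24.

Φ = 0.24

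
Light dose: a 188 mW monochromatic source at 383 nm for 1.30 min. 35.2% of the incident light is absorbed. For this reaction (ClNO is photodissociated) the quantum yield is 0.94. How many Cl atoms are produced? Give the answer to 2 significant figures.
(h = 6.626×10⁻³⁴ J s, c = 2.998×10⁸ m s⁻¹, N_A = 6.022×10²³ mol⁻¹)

Photon energy at 383 nm: hc/λ = (6.626×10⁻³⁴)(2.998×10⁸)/(383×10⁻⁹) = 5.187×10⁻¹⁹ J.
Energy delivered: (188 mW)(78 s) = 14.66 J.
Photons incident: 14.66 / 5.187×10⁻¹⁹ = 2.826×10¹⁹, i.e. 2.826×10¹⁹/6.022×10²³ = 4.693×10⁻⁵ mol.
Photons absorbed: 0.352 × 4.693×10⁻⁵ = 1.652×10⁻⁵ mol.
Product: Φ × n_abs = 0.94 × 1.652×10⁻⁵ = 1.553×10⁻⁵ mol.
As a count: 1.553×10⁻⁵ × 6.022×10²³ = 9.4×10¹⁸.

9.4×10¹⁸ atoms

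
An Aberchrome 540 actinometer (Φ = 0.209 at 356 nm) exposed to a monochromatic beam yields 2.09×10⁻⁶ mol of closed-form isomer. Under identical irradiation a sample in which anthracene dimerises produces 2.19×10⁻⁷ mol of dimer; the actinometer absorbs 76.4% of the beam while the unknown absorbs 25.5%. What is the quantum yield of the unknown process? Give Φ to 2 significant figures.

Photons absorbed by the actinometer: 2.09×10⁻⁶ / 0.209 = 1.000×10⁻⁵ mol.
Incident flux: 1.000×10⁻⁵ / 0.764 = 1.309×10⁻⁵ einstein.
Absorbed by unknown: 0.255 × 1.309×10⁻⁵ = 3.338×10⁻⁶ mol.
Φ(unknown) = 2.19×10⁻⁷ / 3.338×10⁻⁶ = 0.066.

Φ = 0.066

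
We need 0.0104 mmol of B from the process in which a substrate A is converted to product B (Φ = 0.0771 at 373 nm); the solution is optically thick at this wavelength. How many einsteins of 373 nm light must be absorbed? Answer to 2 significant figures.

Product: 0.0104 mmol = 1.04e-5 mol.
Photons that must be absorbed: 1.04e-5 / 0.0771 = 1.349e-4 mol.

1.3e-4 einstein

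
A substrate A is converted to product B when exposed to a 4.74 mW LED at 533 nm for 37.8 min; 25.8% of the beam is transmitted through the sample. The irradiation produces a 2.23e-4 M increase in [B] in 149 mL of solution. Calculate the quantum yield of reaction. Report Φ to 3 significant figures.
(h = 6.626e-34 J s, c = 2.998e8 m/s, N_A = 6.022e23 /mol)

Product: (2.23e-4 M)(0.149 L) = 3.323e-5 mol.
Photon energy at 533 nm: hc/λ = (6.626e-34)(2.998e8)/(533e-9) = 3.727e-19 J.
Energy delivered: (4.74 mW)(2268 s) = 10.75 J.
Photons incident: 10.75 / 3.727e-19 = 2.884e19, i.e. 2.884e19/6.022e23 = 4.789e-5 mol.
Fraction absorbed: 1 − 25.8/100 = 0.7420.
Photons absorbed: 0.7420 × 4.789e-5 = 3.553e-5 mol.
Φ = 3.323e-5 mol / 3.553e-5 mol photons = 0.935.

Φ = 0.935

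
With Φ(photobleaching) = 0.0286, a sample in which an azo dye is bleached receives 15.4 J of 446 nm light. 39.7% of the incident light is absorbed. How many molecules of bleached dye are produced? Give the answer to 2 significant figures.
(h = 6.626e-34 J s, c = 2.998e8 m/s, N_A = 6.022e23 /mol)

3.9e17 molecules

Photon energy at 446 nm: hc/λ = (6.626e-34)(2.998e8)/(446e-9) = 4.454e-19 J.
Photons incident: 15.4 / 4.454e-19 = 3.458e19, i.e. 3.458e19/6.022e23 = 5.742e-5 mol.
Photons absorbed: 0.397 × 5.742e-5 = 2.280e-5 mol.
Product: Φ × n_abs = 0.0286 × 2.280e-5 = 6.521e-7 mol.
As a count: 6.521e-7 × 6.022e23 = 3.9e17.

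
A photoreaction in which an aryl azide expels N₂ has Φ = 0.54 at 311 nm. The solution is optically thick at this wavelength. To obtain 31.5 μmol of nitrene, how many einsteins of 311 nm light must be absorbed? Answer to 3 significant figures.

Product: 31.5 μmol = 3.15×10⁻⁵ mol.
Photons that must be absorbed: 3.15×10⁻⁵ / 0.54 = 5.833×10⁻⁵ mol.

5.83×10⁻⁵ einstein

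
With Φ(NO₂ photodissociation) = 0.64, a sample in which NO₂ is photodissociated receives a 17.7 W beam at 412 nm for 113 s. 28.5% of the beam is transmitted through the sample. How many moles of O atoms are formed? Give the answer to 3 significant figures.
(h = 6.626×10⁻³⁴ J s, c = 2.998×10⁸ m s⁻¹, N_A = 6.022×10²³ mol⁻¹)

0.00315 mol

Photon energy at 412 nm: hc/λ = (6.626×10⁻³⁴)(2.998×10⁸)/(412×10⁻⁹) = 4.822×10⁻¹⁹ J.
Energy delivered: (17.7 W)(113 s) = 2000 J.
Photons incident: 2000 / 4.822×10⁻¹⁹ = 4.148×10²¹, i.e. 4.148×10²¹/6.022×10²³ = 0.006888 mol.
Fraction absorbed: 1 − 28.5/100 = 0.7150.
Photons absorbed: 0.7150 × 0.006888 = 0.004925 mol.
Product: Φ × n_abs = 0.64 × 0.004925 = 0.003152 mol.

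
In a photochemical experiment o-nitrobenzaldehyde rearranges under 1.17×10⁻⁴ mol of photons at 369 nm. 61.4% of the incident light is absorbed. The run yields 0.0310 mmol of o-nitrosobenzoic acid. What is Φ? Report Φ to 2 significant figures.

Product: 0.0310 mmol = 3.10×10⁻⁵ mol.
Photons absorbed: 0.614 × 1.17×10⁻⁴ = 7.184×10⁻⁵ mol.
Φ = 3.10×10⁻⁵ mol / 7.184×10⁻⁵ mol photons = 0.43.

Φ = 0.43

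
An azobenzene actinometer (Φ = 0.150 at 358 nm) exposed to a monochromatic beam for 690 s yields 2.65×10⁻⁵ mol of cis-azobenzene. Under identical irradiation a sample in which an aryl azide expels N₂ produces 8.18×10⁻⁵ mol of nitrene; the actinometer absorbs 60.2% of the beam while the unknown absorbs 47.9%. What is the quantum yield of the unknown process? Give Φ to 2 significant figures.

Photons absorbed by the actinometer: 2.65×10⁻⁵ / 0.150 = 1.767×10⁻⁴ mol.
Incident flux: 1.767×10⁻⁴ / 0.602 = 2.935×10⁻⁴ einstein.
Absorbed by unknown: 0.479 × 2.935×10⁻⁴ = 1.406×10⁻⁴ mol.
Φ(unknown) = 8.18×10⁻⁵ / 1.406×10⁻⁴ = 0.58.

Φ = 0.58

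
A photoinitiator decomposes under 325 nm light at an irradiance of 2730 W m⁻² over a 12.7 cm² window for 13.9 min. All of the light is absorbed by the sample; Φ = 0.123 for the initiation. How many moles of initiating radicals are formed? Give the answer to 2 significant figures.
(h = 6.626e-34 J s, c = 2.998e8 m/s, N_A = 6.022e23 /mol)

9.7e-4 mol

Photon energy at 325 nm: hc/λ = (6.626e-34)(2.998e8)/(325e-9) = 6.112e-19 J.
Energy delivered: (2730 W m⁻²)(12.7e-4 m²)(834 s) = 2892 J.
Photons incident: 2892 / 6.112e-19 = 4.732e21, i.e. 4.732e21/6.022e23 = 0.007858 mol.
Product: Φ × n_abs = 0.123 × 0.007858 = 9.665e-4 mol.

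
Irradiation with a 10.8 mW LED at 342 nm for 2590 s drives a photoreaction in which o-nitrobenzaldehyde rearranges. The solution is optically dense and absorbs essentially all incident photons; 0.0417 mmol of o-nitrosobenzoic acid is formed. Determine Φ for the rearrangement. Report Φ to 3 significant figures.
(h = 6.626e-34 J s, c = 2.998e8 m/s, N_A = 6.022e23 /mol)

Product: 0.0417 mmol = 4.17e-5 mol.
Photon energy at 342 nm: hc/λ = (6.626e-34)(2.998e8)/(342e-9) = 5.808e-19 J.
Energy delivered: (10.8 mW)(2590 s) = 27.97 J.
Photons incident: 27.97 / 5.808e-19 = 4.816e19, i.e. 4.816e19/6.022e23 = 7.997e-5 mol.
Φ = 4.17e-5 mol / 7.997e-5 mol photons = 0.521.

Φ = 0.521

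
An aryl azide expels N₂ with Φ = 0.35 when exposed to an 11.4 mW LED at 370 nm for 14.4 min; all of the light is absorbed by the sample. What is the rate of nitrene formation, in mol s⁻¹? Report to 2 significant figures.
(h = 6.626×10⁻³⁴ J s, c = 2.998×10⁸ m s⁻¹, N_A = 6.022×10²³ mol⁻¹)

1.2×10⁻⁸ mol s⁻¹

Photon energy at 370 nm: hc/λ = (6.626×10⁻³⁴)(2.998×10⁸)/(370×10⁻⁹) = 5.369×10⁻¹⁹ J.
Energy delivered: (11.4 mW)(864 s) = 9.850 J.
Photons incident: 9.850 / 5.369×10⁻¹⁹ = 1.835×10¹⁹, i.e. 1.835×10¹⁹/6.022×10²³ = 3.047×10⁻⁵ mol.
Product formed: 0.35 × 3.047×10⁻⁵ = 1.066×10⁻⁵ mol.
Rate: 1.066×10⁻⁵ / 864 s = 1.2×10⁻⁸ mol s⁻¹.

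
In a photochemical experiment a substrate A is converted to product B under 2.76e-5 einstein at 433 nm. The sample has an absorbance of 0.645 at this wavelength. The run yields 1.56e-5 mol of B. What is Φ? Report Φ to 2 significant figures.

Φ = 0.73

Fraction absorbed: 1 − 10^(−0.645) = 0.7735.
Photons absorbed: 0.7735 × 2.76e-5 = 2.135e-5 mol.
Φ = 1.56e-5 mol / 2.135e-5 mol photons = 0.73.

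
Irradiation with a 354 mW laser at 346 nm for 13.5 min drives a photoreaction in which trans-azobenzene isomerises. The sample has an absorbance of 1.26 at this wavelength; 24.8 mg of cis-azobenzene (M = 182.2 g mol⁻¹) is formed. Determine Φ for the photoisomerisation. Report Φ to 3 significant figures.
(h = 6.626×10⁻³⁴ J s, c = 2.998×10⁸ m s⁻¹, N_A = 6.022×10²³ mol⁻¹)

Product: 24.8 mg / 182.2 g mol⁻¹ = 1.361×10⁻⁴ mol.
Photon energy at 346 nm: hc/λ = (6.626×10⁻³⁴)(2.998×10⁸)/(346×10⁻⁹) = 5.741×10⁻¹⁹ J.
Energy delivered: (354 mW)(810 s) = 286.7 J.
Photons incident: 286.7 / 5.741×10⁻¹⁹ = 4.994×10²⁰, i.e. 4.994×10²⁰/6.022×10²³ = 8.293×10⁻⁴ mol.
Fraction absorbed: 1 − 10^(−1.26) = 0.9450.
Photons absorbed: 0.9450 × 8.293×10⁻⁴ = 7.837×10⁻⁴ mol.
Φ = 1.361×10⁻⁴ mol / 7.837×10⁻⁴ mol photons = 0.174.

Φ = 0.174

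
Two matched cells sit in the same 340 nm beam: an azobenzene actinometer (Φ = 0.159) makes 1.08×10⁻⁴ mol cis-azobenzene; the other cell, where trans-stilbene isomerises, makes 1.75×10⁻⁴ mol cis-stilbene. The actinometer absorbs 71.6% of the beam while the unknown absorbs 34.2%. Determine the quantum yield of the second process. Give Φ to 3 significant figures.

Photons absorbed by the actinometer: 1.08×10⁻⁴ / 0.159 = 6.792×10⁻⁴ mol.
Incident flux: 6.792×10⁻⁴ / 0.716 = 9.486×10⁻⁴ einstein.
Absorbed by unknown: 0.342 × 9.486×10⁻⁴ = 3.244×10⁻⁴ mol.
Φ(unknown) = 1.75×10⁻⁴ / 3.244×10⁻⁴ = 0.539.

Φ = 0.539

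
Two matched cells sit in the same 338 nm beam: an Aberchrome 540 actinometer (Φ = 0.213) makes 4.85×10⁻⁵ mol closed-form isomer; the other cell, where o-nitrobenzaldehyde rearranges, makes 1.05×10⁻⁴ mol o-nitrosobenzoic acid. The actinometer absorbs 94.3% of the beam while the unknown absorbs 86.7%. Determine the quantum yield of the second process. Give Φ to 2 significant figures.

Φ = 0.50

Photons absorbed by the actinometer: 4.85×10⁻⁵ / 0.213 = 2.277×10⁻⁴ mol.
Incident flux: 2.277×10⁻⁴ / 0.943 = 2.415×10⁻⁴ einstein.
Absorbed by unknown: 0.867 × 2.415×10⁻⁴ = 2.094×10⁻⁴ mol.
Φ(unknown) = 1.05×10⁻⁴ / 2.094×10⁻⁴ = 0.50.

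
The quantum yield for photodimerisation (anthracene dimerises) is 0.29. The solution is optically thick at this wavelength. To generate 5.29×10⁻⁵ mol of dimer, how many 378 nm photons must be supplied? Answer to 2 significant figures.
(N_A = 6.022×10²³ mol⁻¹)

1.1×10²⁰ photons

Photons that must be absorbed: 5.29×10⁻⁵ / 0.29 = 1.824×10⁻⁴ mol.
Photon count: 1.824×10⁻⁴ × 6.022×10²³ = 1.1×10²⁰.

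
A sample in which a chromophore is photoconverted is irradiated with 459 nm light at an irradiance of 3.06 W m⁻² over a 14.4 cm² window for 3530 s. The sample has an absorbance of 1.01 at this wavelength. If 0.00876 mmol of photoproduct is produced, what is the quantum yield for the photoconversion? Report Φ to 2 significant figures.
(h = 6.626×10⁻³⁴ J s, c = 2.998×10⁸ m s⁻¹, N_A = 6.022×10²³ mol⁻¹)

Φ = 0.16

Product: 0.00876 mmol = 8.76×10⁻⁶ mol.
Photon energy at 459 nm: hc/λ = (6.626×10⁻³⁴)(2.998×10⁸)/(459×10⁻⁹) = 4.328×10⁻¹⁹ J.
Energy delivered: (3.06 W m⁻²)(14.4×10⁻⁴ m²)(3530 s) = 15.55 J.
Photons incident: 15.55 / 4.328×10⁻¹⁹ = 3.593×10¹⁹, i.e. 3.593×10¹⁹/6.022×10²³ = 5.966×10⁻⁵ mol.
Fraction absorbed: 1 − 10^(−1.01) = 0.9023.
Photons absorbed: 0.9023 × 5.966×10⁻⁵ = 5.383×10⁻⁵ mol.
Φ = 8.76×10⁻⁶ mol / 5.383×10⁻⁵ mol photons = 0.16.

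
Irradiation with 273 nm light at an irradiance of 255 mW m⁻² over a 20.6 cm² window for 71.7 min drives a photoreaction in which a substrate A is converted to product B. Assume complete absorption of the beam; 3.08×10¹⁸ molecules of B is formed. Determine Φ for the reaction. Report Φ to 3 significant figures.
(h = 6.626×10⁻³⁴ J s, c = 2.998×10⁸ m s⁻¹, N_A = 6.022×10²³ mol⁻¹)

Φ = 0.992

Product: 3.08×10¹⁸ / 6.022×10²³ = 5.115×10⁻⁶ mol.
Photon energy at 273 nm: hc/λ = (6.626×10⁻³⁴)(2.998×10⁸)/(273×10⁻⁹) = 7.276×10⁻¹⁹ J.
Energy delivered: (255 mW m⁻²)(20.6×10⁻⁴ m²)(4302 s) = 2.260 J.
Photons incident: 2.260 / 7.276×10⁻¹⁹ = 3.106×10¹⁸, i.e. 3.106×10¹⁸/6.022×10²³ = 5.158×10⁻⁶ mol.
Φ = 5.115×10⁻⁶ mol / 5.158×10⁻⁶ mol photons = 0.992.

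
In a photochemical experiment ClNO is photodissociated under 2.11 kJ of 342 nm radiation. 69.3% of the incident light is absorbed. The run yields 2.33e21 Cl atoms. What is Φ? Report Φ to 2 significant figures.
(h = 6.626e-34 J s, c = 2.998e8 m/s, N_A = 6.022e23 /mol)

Φ = 0.93

Product: 2.33e21 / 6.022e23 = 0.003869 mol.
Photon energy at 342 nm: hc/λ = (6.626e-34)(2.998e8)/(342e-9) = 5.808e-19 J.
Incident energy: 2.11 kJ = 2110 J.
Photons incident: 2110 / 5.808e-19 = 3.633e21, i.e. 3.633e21/6.022e23 = 0.006033 mol.
Photons absorbed: 0.693 × 0.006033 = 0.004181 mol.
Φ = 0.003869 mol / 0.004181 mol photons = 0.93.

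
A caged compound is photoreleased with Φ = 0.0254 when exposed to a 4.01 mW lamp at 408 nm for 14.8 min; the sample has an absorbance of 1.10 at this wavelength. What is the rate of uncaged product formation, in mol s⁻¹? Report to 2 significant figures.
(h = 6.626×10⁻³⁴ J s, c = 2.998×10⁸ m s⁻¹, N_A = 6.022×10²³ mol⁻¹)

3.2×10⁻¹⁰ mol s⁻¹

Photon energy at 408 nm: hc/λ = (6.626×10⁻³⁴)(2.998×10⁸)/(408×10⁻⁹) = 4.869×10⁻¹⁹ J.
Energy delivered: (4.01 mW)(888 s) = 3.561 J.
Photons incident: 3.561 / 4.869×10⁻¹⁹ = 7.314×10¹⁸, i.e. 7.314×10¹⁸/6.022×10²³ = 1.215×10⁻⁵ mol.
Fraction absorbed: 1 − 10^(−1.10) = 0.9206.
Photons absorbed: 0.9206 × 1.215×10⁻⁵ = 1.119×10⁻⁵ mol.
Product formed: 0.0254 × 1.119×10⁻⁵ = 2.842×10⁻⁷ mol.
Rate: 2.842×10⁻⁷ / 888 s = 3.2×10⁻¹⁰ mol s⁻¹.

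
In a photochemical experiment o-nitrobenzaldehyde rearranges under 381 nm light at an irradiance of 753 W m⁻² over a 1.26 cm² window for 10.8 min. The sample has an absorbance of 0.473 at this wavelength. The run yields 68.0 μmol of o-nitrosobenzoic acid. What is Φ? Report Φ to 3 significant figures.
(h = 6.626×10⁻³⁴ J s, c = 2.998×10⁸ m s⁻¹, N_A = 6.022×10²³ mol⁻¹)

Φ = 0.523

Product: 68.0 μmol = 6.80×10⁻⁵ mol.
Photon energy at 381 nm: hc/λ = (6.626×10⁻³⁴)(2.998×10⁸)/(381×10⁻⁹) = 5.214×10⁻¹⁹ J.
Energy delivered: (753 W m⁻²)(1.26×10⁻⁴ m²)(648 s) = 61.48 J.
Photons incident: 61.48 / 5.214×10⁻¹⁹ = 1.179×10²⁰, i.e. 1.179×10²⁰/6.022×10²³ = 1.958×10⁻⁴ mol.
Fraction absorbed: 1 − 10^(−0.473) = 0.6635.
Photons absorbed: 0.6635 × 1.958×10⁻⁴ = 1.299×10⁻⁴ mol.
Φ = 6.80×10⁻⁵ mol / 1.299×10⁻⁴ mol photons = 0.523.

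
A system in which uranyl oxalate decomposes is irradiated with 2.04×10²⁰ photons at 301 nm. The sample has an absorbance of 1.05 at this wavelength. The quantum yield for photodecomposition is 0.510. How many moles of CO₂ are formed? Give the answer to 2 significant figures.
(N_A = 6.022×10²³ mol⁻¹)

1.6×10⁻⁴ mol

Moles of photons: 2.04×10²⁰ / 6.022×10²³ = 3.388×10⁻⁴ mol.
Fraction absorbed: 1 − 10^(−1.05) = 0.9109.
Photons absorbed: 0.9109 × 3.388×10⁻⁴ = 3.086×10⁻⁴ mol.
Product: Φ × n_abs = 0.510 × 3.086×10⁻⁴ = 1.574×10⁻⁴ mol.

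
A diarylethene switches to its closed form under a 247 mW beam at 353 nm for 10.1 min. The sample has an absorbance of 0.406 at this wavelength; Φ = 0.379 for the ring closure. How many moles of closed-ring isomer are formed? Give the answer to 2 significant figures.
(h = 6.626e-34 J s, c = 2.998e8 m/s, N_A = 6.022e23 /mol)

Photon energy at 353 nm: hc/λ = (6.626e-34)(2.998e8)/(353e-9) = 5.627e-19 J.
Energy delivered: (247 mW)(606 s) = 149.7 J.
Photons incident: 149.7 / 5.627e-19 = 2.660e20, i.e. 2.660e20/6.022e23 = 4.417e-4 mol.
Fraction absorbed: 1 − 10^(−0.406) = 0.6074.
Photons absorbed: 0.6074 × 4.417e-4 = 2.683e-4 mol.
Product: Φ × n_abs = 0.379 × 2.683e-4 = 1.017e-4 mol.

1.0e-4 mol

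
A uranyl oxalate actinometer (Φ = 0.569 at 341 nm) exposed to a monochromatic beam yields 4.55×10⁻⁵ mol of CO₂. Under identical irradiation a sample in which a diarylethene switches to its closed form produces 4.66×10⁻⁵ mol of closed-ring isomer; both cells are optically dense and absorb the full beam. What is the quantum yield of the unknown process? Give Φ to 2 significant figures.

Φ = 0.58

Photons absorbed by the actinometer: 4.55×10⁻⁵ / 0.569 = 7.996×10⁻⁵ mol.
Φ(unknown) = 4.66×10⁻⁵ / 7.996×10⁻⁵ = 0.58.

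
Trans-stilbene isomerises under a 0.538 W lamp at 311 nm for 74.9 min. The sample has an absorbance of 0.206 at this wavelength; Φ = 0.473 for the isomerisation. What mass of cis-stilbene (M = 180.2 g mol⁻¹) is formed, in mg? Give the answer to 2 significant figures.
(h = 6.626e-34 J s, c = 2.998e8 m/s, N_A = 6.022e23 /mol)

200 mg

Photon energy at 311 nm: hc/λ = (6.626e-34)(2.998e8)/(311e-9) = 6.387e-19 J.
Energy delivered: (0.538 W)(4494 s) = 2418 J.
Photons incident: 2418 / 6.387e-19 = 3.786e21, i.e. 3.786e21/6.022e23 = 0.006287 mol.
Fraction absorbed: 1 − 10^(−0.206) = 0.3777.
Photons absorbed: 0.3777 × 0.006287 = 0.002375 mol.
Product: Φ × n_abs = 0.473 × 0.002375 = 0.001123 mol.
Mass: 0.001123 × 180.2 = 0.2024 g = 200 mg.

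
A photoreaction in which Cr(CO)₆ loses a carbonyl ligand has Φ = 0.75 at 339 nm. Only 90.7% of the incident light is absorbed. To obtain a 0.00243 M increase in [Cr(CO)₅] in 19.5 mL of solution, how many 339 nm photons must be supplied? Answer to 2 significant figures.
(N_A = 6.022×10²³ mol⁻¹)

4.2×10¹⁹ photons

Product: (0.00243 M)(0.0195 L) = 4.738×10⁻⁵ mol.
Photons that must be absorbed: 4.738×10⁻⁵ / 0.75 = 6.317×10⁻⁵ mol.
Incident photons needed: 6.317×10⁻⁵ / 0.907 = 6.965×10⁻⁵ mol.
Photon count: 6.965×10⁻⁵ × 6.022×10²³ = 4.2×10¹⁹.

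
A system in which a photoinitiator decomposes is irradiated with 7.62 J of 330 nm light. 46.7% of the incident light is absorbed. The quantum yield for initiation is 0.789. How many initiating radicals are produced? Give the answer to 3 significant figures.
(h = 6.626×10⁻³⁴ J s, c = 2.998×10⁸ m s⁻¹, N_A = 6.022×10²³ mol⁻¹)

Photon energy at 330 nm: hc/λ = (6.626×10⁻³⁴)(2.998×10⁸)/(330×10⁻⁹) = 6.020×10⁻¹⁹ J.
Photons incident: 7.62 / 6.020×10⁻¹⁹ = 1.266×10¹⁹, i.e. 1.266×10¹⁹/6.022×10²³ = 2.102×10⁻⁵ mol.
Photons absorbed: 0.467 × 2.102×10⁻⁵ = 9.816×10⁻⁶ mol.
Product: Φ × n_abs = 0.789 × 9.816×10⁻⁶ = 7.745×10⁻⁶ mol.
As a count: 7.745×10⁻⁶ × 6.022×10²³ = 4.66×10¹⁸.

4.66×10¹⁸ initiating radicals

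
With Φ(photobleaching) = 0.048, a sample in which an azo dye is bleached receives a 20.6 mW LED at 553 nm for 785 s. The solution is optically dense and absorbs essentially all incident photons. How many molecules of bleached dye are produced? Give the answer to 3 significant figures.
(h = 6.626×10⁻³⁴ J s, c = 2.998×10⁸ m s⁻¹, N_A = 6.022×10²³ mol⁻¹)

Photon energy at 553 nm: hc/λ = (6.626×10⁻³⁴)(2.998×10⁸)/(553×10⁻⁹) = 3.592×10⁻¹⁹ J.
Energy delivered: (20.6 mW)(785 s) = 16.17 J.
Photons incident: 16.17 / 3.592×10⁻¹⁹ = 4.502×10¹⁹, i.e. 4.502×10¹⁹/6.022×10²³ = 7.476×10⁻⁵ mol.
Product: Φ × n_abs = 0.048 × 7.476×10⁻⁵ = 3.588×10⁻⁶ mol.
As a count: 3.588×10⁻⁶ × 6.022×10²³ = 2.16×10¹⁸.

2.16×10¹⁸ molecules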